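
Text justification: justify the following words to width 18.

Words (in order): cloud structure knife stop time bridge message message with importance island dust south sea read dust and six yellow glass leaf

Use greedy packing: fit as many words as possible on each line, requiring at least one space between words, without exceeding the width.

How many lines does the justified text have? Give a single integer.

Line 1: ['cloud', 'structure'] (min_width=15, slack=3)
Line 2: ['knife', 'stop', 'time'] (min_width=15, slack=3)
Line 3: ['bridge', 'message'] (min_width=14, slack=4)
Line 4: ['message', 'with'] (min_width=12, slack=6)
Line 5: ['importance', 'island'] (min_width=17, slack=1)
Line 6: ['dust', 'south', 'sea'] (min_width=14, slack=4)
Line 7: ['read', 'dust', 'and', 'six'] (min_width=17, slack=1)
Line 8: ['yellow', 'glass', 'leaf'] (min_width=17, slack=1)
Total lines: 8

Answer: 8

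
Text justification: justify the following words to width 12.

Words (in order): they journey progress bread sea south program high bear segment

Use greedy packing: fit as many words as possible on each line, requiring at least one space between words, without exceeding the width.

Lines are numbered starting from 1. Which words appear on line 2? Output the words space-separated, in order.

Line 1: ['they', 'journey'] (min_width=12, slack=0)
Line 2: ['progress'] (min_width=8, slack=4)
Line 3: ['bread', 'sea'] (min_width=9, slack=3)
Line 4: ['south'] (min_width=5, slack=7)
Line 5: ['program', 'high'] (min_width=12, slack=0)
Line 6: ['bear', 'segment'] (min_width=12, slack=0)

Answer: progress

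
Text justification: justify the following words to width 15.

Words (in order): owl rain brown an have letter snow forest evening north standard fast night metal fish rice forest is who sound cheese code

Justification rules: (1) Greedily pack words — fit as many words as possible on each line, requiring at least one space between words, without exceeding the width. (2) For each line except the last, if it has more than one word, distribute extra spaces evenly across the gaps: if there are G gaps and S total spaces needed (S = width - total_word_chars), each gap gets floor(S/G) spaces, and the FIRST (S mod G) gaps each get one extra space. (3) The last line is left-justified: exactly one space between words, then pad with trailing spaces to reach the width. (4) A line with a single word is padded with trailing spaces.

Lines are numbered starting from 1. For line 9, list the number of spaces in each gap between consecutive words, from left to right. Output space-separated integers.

Answer: 4

Derivation:
Line 1: ['owl', 'rain', 'brown'] (min_width=14, slack=1)
Line 2: ['an', 'have', 'letter'] (min_width=14, slack=1)
Line 3: ['snow', 'forest'] (min_width=11, slack=4)
Line 4: ['evening', 'north'] (min_width=13, slack=2)
Line 5: ['standard', 'fast'] (min_width=13, slack=2)
Line 6: ['night', 'metal'] (min_width=11, slack=4)
Line 7: ['fish', 'rice'] (min_width=9, slack=6)
Line 8: ['forest', 'is', 'who'] (min_width=13, slack=2)
Line 9: ['sound', 'cheese'] (min_width=12, slack=3)
Line 10: ['code'] (min_width=4, slack=11)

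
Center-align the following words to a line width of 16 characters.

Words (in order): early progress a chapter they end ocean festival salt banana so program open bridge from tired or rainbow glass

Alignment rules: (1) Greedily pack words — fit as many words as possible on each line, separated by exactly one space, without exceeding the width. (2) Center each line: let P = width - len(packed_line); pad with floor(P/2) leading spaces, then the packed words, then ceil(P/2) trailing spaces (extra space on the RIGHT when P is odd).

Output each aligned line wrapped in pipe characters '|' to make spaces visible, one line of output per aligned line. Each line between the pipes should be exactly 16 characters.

Answer: |early progress a|
|chapter they end|
| ocean festival |
| salt banana so |
|  program open  |
|  bridge from   |
|tired or rainbow|
|     glass      |

Derivation:
Line 1: ['early', 'progress', 'a'] (min_width=16, slack=0)
Line 2: ['chapter', 'they', 'end'] (min_width=16, slack=0)
Line 3: ['ocean', 'festival'] (min_width=14, slack=2)
Line 4: ['salt', 'banana', 'so'] (min_width=14, slack=2)
Line 5: ['program', 'open'] (min_width=12, slack=4)
Line 6: ['bridge', 'from'] (min_width=11, slack=5)
Line 7: ['tired', 'or', 'rainbow'] (min_width=16, slack=0)
Line 8: ['glass'] (min_width=5, slack=11)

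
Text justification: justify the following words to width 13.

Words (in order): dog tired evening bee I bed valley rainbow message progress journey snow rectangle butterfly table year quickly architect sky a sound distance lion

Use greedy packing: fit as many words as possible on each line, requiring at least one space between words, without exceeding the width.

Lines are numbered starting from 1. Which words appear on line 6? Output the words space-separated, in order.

Answer: progress

Derivation:
Line 1: ['dog', 'tired'] (min_width=9, slack=4)
Line 2: ['evening', 'bee', 'I'] (min_width=13, slack=0)
Line 3: ['bed', 'valley'] (min_width=10, slack=3)
Line 4: ['rainbow'] (min_width=7, slack=6)
Line 5: ['message'] (min_width=7, slack=6)
Line 6: ['progress'] (min_width=8, slack=5)
Line 7: ['journey', 'snow'] (min_width=12, slack=1)
Line 8: ['rectangle'] (min_width=9, slack=4)
Line 9: ['butterfly'] (min_width=9, slack=4)
Line 10: ['table', 'year'] (min_width=10, slack=3)
Line 11: ['quickly'] (min_width=7, slack=6)
Line 12: ['architect', 'sky'] (min_width=13, slack=0)
Line 13: ['a', 'sound'] (min_width=7, slack=6)
Line 14: ['distance', 'lion'] (min_width=13, slack=0)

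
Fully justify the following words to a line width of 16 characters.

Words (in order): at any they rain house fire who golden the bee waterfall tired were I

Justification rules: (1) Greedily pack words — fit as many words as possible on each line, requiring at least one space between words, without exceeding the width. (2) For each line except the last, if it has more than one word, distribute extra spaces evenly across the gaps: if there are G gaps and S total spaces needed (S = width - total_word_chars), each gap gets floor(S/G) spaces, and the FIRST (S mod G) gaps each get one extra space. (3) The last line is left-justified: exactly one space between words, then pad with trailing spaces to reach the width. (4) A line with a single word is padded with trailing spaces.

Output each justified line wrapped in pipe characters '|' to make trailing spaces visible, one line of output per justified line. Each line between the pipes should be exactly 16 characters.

Answer: |at any they rain|
|house  fire  who|
|golden  the  bee|
|waterfall  tired|
|were I          |

Derivation:
Line 1: ['at', 'any', 'they', 'rain'] (min_width=16, slack=0)
Line 2: ['house', 'fire', 'who'] (min_width=14, slack=2)
Line 3: ['golden', 'the', 'bee'] (min_width=14, slack=2)
Line 4: ['waterfall', 'tired'] (min_width=15, slack=1)
Line 5: ['were', 'I'] (min_width=6, slack=10)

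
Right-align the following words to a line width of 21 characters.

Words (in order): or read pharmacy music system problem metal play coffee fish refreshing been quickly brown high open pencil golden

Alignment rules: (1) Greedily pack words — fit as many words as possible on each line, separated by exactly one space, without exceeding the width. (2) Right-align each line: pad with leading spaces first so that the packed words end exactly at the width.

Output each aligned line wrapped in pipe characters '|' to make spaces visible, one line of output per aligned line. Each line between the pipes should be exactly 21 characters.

Answer: |     or read pharmacy|
| music system problem|
|    metal play coffee|
| fish refreshing been|
|   quickly brown high|
|   open pencil golden|

Derivation:
Line 1: ['or', 'read', 'pharmacy'] (min_width=16, slack=5)
Line 2: ['music', 'system', 'problem'] (min_width=20, slack=1)
Line 3: ['metal', 'play', 'coffee'] (min_width=17, slack=4)
Line 4: ['fish', 'refreshing', 'been'] (min_width=20, slack=1)
Line 5: ['quickly', 'brown', 'high'] (min_width=18, slack=3)
Line 6: ['open', 'pencil', 'golden'] (min_width=18, slack=3)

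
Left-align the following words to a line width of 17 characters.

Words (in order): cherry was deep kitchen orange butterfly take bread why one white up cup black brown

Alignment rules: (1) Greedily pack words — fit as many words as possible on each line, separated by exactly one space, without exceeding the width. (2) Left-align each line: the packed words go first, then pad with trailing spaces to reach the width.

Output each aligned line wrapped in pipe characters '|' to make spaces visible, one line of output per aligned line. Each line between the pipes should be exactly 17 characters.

Line 1: ['cherry', 'was', 'deep'] (min_width=15, slack=2)
Line 2: ['kitchen', 'orange'] (min_width=14, slack=3)
Line 3: ['butterfly', 'take'] (min_width=14, slack=3)
Line 4: ['bread', 'why', 'one'] (min_width=13, slack=4)
Line 5: ['white', 'up', 'cup'] (min_width=12, slack=5)
Line 6: ['black', 'brown'] (min_width=11, slack=6)

Answer: |cherry was deep  |
|kitchen orange   |
|butterfly take   |
|bread why one    |
|white up cup     |
|black brown      |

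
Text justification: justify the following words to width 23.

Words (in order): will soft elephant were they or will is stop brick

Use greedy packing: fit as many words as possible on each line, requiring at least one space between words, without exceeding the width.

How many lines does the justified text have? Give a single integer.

Line 1: ['will', 'soft', 'elephant', 'were'] (min_width=23, slack=0)
Line 2: ['they', 'or', 'will', 'is', 'stop'] (min_width=20, slack=3)
Line 3: ['brick'] (min_width=5, slack=18)
Total lines: 3

Answer: 3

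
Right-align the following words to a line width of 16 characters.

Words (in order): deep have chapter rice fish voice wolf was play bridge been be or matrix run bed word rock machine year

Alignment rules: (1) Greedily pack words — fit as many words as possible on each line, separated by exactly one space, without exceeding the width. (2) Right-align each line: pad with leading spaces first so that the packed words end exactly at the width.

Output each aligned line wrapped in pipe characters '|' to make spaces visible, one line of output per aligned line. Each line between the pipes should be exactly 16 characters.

Line 1: ['deep', 'have'] (min_width=9, slack=7)
Line 2: ['chapter', 'rice'] (min_width=12, slack=4)
Line 3: ['fish', 'voice', 'wolf'] (min_width=15, slack=1)
Line 4: ['was', 'play', 'bridge'] (min_width=15, slack=1)
Line 5: ['been', 'be', 'or'] (min_width=10, slack=6)
Line 6: ['matrix', 'run', 'bed'] (min_width=14, slack=2)
Line 7: ['word', 'rock'] (min_width=9, slack=7)
Line 8: ['machine', 'year'] (min_width=12, slack=4)

Answer: |       deep have|
|    chapter rice|
| fish voice wolf|
| was play bridge|
|      been be or|
|  matrix run bed|
|       word rock|
|    machine year|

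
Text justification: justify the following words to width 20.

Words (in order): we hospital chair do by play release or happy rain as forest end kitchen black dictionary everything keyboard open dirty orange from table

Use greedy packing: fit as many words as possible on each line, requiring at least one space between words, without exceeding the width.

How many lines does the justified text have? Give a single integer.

Line 1: ['we', 'hospital', 'chair', 'do'] (min_width=20, slack=0)
Line 2: ['by', 'play', 'release', 'or'] (min_width=18, slack=2)
Line 3: ['happy', 'rain', 'as', 'forest'] (min_width=20, slack=0)
Line 4: ['end', 'kitchen', 'black'] (min_width=17, slack=3)
Line 5: ['dictionary'] (min_width=10, slack=10)
Line 6: ['everything', 'keyboard'] (min_width=19, slack=1)
Line 7: ['open', 'dirty', 'orange'] (min_width=17, slack=3)
Line 8: ['from', 'table'] (min_width=10, slack=10)
Total lines: 8

Answer: 8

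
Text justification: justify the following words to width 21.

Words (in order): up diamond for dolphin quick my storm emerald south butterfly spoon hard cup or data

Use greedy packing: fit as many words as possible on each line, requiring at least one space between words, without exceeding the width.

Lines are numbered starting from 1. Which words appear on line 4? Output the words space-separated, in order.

Answer: butterfly spoon hard

Derivation:
Line 1: ['up', 'diamond', 'for'] (min_width=14, slack=7)
Line 2: ['dolphin', 'quick', 'my'] (min_width=16, slack=5)
Line 3: ['storm', 'emerald', 'south'] (min_width=19, slack=2)
Line 4: ['butterfly', 'spoon', 'hard'] (min_width=20, slack=1)
Line 5: ['cup', 'or', 'data'] (min_width=11, slack=10)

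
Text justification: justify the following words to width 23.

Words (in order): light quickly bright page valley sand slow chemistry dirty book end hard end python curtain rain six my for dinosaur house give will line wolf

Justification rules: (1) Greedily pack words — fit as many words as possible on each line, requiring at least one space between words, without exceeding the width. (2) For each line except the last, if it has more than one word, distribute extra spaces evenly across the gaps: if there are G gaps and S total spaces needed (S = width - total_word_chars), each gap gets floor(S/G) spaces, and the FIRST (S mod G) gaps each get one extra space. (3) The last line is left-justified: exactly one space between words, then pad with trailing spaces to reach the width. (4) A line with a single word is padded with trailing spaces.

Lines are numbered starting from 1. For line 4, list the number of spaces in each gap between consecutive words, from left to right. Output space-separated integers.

Answer: 3 2 2

Derivation:
Line 1: ['light', 'quickly', 'bright'] (min_width=20, slack=3)
Line 2: ['page', 'valley', 'sand', 'slow'] (min_width=21, slack=2)
Line 3: ['chemistry', 'dirty', 'book'] (min_width=20, slack=3)
Line 4: ['end', 'hard', 'end', 'python'] (min_width=19, slack=4)
Line 5: ['curtain', 'rain', 'six', 'my', 'for'] (min_width=23, slack=0)
Line 6: ['dinosaur', 'house', 'give'] (min_width=19, slack=4)
Line 7: ['will', 'line', 'wolf'] (min_width=14, slack=9)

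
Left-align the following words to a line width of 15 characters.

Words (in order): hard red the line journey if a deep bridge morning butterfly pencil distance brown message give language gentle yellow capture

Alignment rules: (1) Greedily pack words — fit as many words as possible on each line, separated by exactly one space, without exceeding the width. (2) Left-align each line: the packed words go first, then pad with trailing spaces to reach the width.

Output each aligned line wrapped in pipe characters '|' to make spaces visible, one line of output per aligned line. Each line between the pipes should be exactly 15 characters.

Answer: |hard red the   |
|line journey if|
|a deep bridge  |
|morning        |
|butterfly      |
|pencil distance|
|brown message  |
|give language  |
|gentle yellow  |
|capture        |

Derivation:
Line 1: ['hard', 'red', 'the'] (min_width=12, slack=3)
Line 2: ['line', 'journey', 'if'] (min_width=15, slack=0)
Line 3: ['a', 'deep', 'bridge'] (min_width=13, slack=2)
Line 4: ['morning'] (min_width=7, slack=8)
Line 5: ['butterfly'] (min_width=9, slack=6)
Line 6: ['pencil', 'distance'] (min_width=15, slack=0)
Line 7: ['brown', 'message'] (min_width=13, slack=2)
Line 8: ['give', 'language'] (min_width=13, slack=2)
Line 9: ['gentle', 'yellow'] (min_width=13, slack=2)
Line 10: ['capture'] (min_width=7, slack=8)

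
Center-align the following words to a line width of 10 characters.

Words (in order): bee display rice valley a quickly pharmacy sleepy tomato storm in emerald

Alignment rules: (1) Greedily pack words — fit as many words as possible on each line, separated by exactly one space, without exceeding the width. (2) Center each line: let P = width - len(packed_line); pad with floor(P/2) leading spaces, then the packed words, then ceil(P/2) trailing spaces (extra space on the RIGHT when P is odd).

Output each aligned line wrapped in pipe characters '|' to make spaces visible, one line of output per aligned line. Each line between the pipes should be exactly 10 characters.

Answer: |   bee    |
| display  |
|   rice   |
| valley a |
| quickly  |
| pharmacy |
|  sleepy  |
|  tomato  |
| storm in |
| emerald  |

Derivation:
Line 1: ['bee'] (min_width=3, slack=7)
Line 2: ['display'] (min_width=7, slack=3)
Line 3: ['rice'] (min_width=4, slack=6)
Line 4: ['valley', 'a'] (min_width=8, slack=2)
Line 5: ['quickly'] (min_width=7, slack=3)
Line 6: ['pharmacy'] (min_width=8, slack=2)
Line 7: ['sleepy'] (min_width=6, slack=4)
Line 8: ['tomato'] (min_width=6, slack=4)
Line 9: ['storm', 'in'] (min_width=8, slack=2)
Line 10: ['emerald'] (min_width=7, slack=3)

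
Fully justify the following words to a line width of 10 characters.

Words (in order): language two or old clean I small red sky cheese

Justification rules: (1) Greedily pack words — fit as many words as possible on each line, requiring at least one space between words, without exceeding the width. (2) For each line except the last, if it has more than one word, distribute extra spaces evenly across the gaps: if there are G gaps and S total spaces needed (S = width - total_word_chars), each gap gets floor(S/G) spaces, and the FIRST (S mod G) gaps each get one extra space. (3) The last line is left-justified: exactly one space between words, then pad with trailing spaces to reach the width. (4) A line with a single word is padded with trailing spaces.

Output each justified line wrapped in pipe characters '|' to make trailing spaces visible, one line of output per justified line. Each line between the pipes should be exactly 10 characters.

Answer: |language  |
|two or old|
|clean    I|
|small  red|
|sky cheese|

Derivation:
Line 1: ['language'] (min_width=8, slack=2)
Line 2: ['two', 'or', 'old'] (min_width=10, slack=0)
Line 3: ['clean', 'I'] (min_width=7, slack=3)
Line 4: ['small', 'red'] (min_width=9, slack=1)
Line 5: ['sky', 'cheese'] (min_width=10, slack=0)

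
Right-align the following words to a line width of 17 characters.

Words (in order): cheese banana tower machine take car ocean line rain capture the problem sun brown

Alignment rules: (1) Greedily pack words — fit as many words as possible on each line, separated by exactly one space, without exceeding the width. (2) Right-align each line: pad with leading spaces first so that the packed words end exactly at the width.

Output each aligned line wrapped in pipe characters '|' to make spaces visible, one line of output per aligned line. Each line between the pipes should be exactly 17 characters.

Answer: |    cheese banana|
|    tower machine|
|   take car ocean|
|line rain capture|
|  the problem sun|
|            brown|

Derivation:
Line 1: ['cheese', 'banana'] (min_width=13, slack=4)
Line 2: ['tower', 'machine'] (min_width=13, slack=4)
Line 3: ['take', 'car', 'ocean'] (min_width=14, slack=3)
Line 4: ['line', 'rain', 'capture'] (min_width=17, slack=0)
Line 5: ['the', 'problem', 'sun'] (min_width=15, slack=2)
Line 6: ['brown'] (min_width=5, slack=12)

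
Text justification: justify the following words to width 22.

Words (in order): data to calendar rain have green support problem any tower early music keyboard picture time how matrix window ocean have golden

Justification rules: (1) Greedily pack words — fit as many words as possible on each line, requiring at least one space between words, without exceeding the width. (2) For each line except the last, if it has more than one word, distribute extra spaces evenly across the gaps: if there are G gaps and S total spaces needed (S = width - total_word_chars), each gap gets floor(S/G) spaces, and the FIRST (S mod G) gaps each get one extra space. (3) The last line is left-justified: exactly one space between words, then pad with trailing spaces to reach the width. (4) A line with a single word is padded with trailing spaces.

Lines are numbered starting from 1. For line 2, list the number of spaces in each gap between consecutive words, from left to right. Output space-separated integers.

Line 1: ['data', 'to', 'calendar', 'rain'] (min_width=21, slack=1)
Line 2: ['have', 'green', 'support'] (min_width=18, slack=4)
Line 3: ['problem', 'any', 'tower'] (min_width=17, slack=5)
Line 4: ['early', 'music', 'keyboard'] (min_width=20, slack=2)
Line 5: ['picture', 'time', 'how'] (min_width=16, slack=6)
Line 6: ['matrix', 'window', 'ocean'] (min_width=19, slack=3)
Line 7: ['have', 'golden'] (min_width=11, slack=11)

Answer: 3 3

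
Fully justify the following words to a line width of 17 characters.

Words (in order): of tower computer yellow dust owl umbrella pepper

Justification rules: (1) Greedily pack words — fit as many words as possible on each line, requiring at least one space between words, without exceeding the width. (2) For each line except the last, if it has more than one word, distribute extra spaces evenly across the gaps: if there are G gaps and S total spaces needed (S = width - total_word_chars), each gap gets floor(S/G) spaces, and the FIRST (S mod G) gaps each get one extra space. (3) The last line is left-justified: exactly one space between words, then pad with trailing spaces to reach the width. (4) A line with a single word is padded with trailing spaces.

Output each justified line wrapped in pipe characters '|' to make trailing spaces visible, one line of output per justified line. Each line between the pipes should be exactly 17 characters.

Line 1: ['of', 'tower', 'computer'] (min_width=17, slack=0)
Line 2: ['yellow', 'dust', 'owl'] (min_width=15, slack=2)
Line 3: ['umbrella', 'pepper'] (min_width=15, slack=2)

Answer: |of tower computer|
|yellow  dust  owl|
|umbrella pepper  |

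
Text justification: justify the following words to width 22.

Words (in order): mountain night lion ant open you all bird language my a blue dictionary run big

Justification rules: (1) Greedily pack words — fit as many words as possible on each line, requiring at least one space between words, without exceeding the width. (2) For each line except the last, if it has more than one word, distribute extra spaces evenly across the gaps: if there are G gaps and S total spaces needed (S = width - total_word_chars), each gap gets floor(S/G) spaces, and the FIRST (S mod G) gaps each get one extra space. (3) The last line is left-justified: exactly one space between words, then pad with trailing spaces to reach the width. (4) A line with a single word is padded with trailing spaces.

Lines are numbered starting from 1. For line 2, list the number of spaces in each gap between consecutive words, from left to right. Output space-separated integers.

Line 1: ['mountain', 'night', 'lion'] (min_width=19, slack=3)
Line 2: ['ant', 'open', 'you', 'all', 'bird'] (min_width=21, slack=1)
Line 3: ['language', 'my', 'a', 'blue'] (min_width=18, slack=4)
Line 4: ['dictionary', 'run', 'big'] (min_width=18, slack=4)

Answer: 2 1 1 1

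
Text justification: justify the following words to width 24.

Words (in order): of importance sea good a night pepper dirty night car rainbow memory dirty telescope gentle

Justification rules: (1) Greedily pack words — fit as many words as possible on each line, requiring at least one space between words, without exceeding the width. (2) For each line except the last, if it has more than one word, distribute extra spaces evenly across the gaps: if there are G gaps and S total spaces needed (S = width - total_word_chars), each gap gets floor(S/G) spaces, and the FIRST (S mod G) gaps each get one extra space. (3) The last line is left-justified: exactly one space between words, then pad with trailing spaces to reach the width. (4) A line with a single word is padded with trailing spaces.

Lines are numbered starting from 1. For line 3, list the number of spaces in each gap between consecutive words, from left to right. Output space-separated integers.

Line 1: ['of', 'importance', 'sea', 'good', 'a'] (min_width=24, slack=0)
Line 2: ['night', 'pepper', 'dirty', 'night'] (min_width=24, slack=0)
Line 3: ['car', 'rainbow', 'memory', 'dirty'] (min_width=24, slack=0)
Line 4: ['telescope', 'gentle'] (min_width=16, slack=8)

Answer: 1 1 1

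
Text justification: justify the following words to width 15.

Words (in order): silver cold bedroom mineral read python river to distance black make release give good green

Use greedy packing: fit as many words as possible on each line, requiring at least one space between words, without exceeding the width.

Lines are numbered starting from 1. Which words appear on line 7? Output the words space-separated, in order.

Line 1: ['silver', 'cold'] (min_width=11, slack=4)
Line 2: ['bedroom', 'mineral'] (min_width=15, slack=0)
Line 3: ['read', 'python'] (min_width=11, slack=4)
Line 4: ['river', 'to'] (min_width=8, slack=7)
Line 5: ['distance', 'black'] (min_width=14, slack=1)
Line 6: ['make', 'release'] (min_width=12, slack=3)
Line 7: ['give', 'good', 'green'] (min_width=15, slack=0)

Answer: give good green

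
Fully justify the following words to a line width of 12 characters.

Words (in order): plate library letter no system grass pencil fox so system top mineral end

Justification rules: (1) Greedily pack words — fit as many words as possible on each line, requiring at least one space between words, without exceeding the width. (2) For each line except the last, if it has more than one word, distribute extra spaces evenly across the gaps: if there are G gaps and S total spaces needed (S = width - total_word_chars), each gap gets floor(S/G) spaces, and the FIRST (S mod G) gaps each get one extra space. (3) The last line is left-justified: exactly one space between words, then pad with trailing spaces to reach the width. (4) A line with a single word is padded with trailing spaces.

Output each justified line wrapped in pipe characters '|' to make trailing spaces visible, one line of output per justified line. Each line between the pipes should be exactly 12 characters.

Line 1: ['plate'] (min_width=5, slack=7)
Line 2: ['library'] (min_width=7, slack=5)
Line 3: ['letter', 'no'] (min_width=9, slack=3)
Line 4: ['system', 'grass'] (min_width=12, slack=0)
Line 5: ['pencil', 'fox'] (min_width=10, slack=2)
Line 6: ['so', 'system'] (min_width=9, slack=3)
Line 7: ['top', 'mineral'] (min_width=11, slack=1)
Line 8: ['end'] (min_width=3, slack=9)

Answer: |plate       |
|library     |
|letter    no|
|system grass|
|pencil   fox|
|so    system|
|top  mineral|
|end         |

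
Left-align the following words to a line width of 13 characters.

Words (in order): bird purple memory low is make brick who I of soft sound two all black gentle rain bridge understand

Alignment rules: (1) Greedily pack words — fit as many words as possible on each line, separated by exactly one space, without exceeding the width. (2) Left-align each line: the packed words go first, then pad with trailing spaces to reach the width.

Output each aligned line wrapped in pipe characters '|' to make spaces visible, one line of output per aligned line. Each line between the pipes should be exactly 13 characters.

Answer: |bird purple  |
|memory low is|
|make brick   |
|who I of soft|
|sound two all|
|black gentle |
|rain bridge  |
|understand   |

Derivation:
Line 1: ['bird', 'purple'] (min_width=11, slack=2)
Line 2: ['memory', 'low', 'is'] (min_width=13, slack=0)
Line 3: ['make', 'brick'] (min_width=10, slack=3)
Line 4: ['who', 'I', 'of', 'soft'] (min_width=13, slack=0)
Line 5: ['sound', 'two', 'all'] (min_width=13, slack=0)
Line 6: ['black', 'gentle'] (min_width=12, slack=1)
Line 7: ['rain', 'bridge'] (min_width=11, slack=2)
Line 8: ['understand'] (min_width=10, slack=3)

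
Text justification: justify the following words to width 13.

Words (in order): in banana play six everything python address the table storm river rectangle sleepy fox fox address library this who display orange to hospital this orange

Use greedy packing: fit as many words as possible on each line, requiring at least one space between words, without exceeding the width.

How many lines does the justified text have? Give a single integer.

Answer: 15

Derivation:
Line 1: ['in', 'banana'] (min_width=9, slack=4)
Line 2: ['play', 'six'] (min_width=8, slack=5)
Line 3: ['everything'] (min_width=10, slack=3)
Line 4: ['python'] (min_width=6, slack=7)
Line 5: ['address', 'the'] (min_width=11, slack=2)
Line 6: ['table', 'storm'] (min_width=11, slack=2)
Line 7: ['river'] (min_width=5, slack=8)
Line 8: ['rectangle'] (min_width=9, slack=4)
Line 9: ['sleepy', 'fox'] (min_width=10, slack=3)
Line 10: ['fox', 'address'] (min_width=11, slack=2)
Line 11: ['library', 'this'] (min_width=12, slack=1)
Line 12: ['who', 'display'] (min_width=11, slack=2)
Line 13: ['orange', 'to'] (min_width=9, slack=4)
Line 14: ['hospital', 'this'] (min_width=13, slack=0)
Line 15: ['orange'] (min_width=6, slack=7)
Total lines: 15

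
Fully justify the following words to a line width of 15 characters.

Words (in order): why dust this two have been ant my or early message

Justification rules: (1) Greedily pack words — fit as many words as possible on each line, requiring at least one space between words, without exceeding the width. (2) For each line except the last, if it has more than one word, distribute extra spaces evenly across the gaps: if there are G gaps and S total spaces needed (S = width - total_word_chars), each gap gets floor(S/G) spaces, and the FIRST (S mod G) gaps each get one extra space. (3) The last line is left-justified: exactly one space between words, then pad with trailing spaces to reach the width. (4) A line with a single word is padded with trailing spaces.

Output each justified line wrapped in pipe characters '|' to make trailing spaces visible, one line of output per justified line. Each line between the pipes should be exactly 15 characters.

Answer: |why  dust  this|
|two  have  been|
|ant my or early|
|message        |

Derivation:
Line 1: ['why', 'dust', 'this'] (min_width=13, slack=2)
Line 2: ['two', 'have', 'been'] (min_width=13, slack=2)
Line 3: ['ant', 'my', 'or', 'early'] (min_width=15, slack=0)
Line 4: ['message'] (min_width=7, slack=8)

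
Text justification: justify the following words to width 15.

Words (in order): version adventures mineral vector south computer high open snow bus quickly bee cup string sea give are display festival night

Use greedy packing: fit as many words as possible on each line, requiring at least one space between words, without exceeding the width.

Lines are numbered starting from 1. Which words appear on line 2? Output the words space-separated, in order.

Line 1: ['version'] (min_width=7, slack=8)
Line 2: ['adventures'] (min_width=10, slack=5)
Line 3: ['mineral', 'vector'] (min_width=14, slack=1)
Line 4: ['south', 'computer'] (min_width=14, slack=1)
Line 5: ['high', 'open', 'snow'] (min_width=14, slack=1)
Line 6: ['bus', 'quickly', 'bee'] (min_width=15, slack=0)
Line 7: ['cup', 'string', 'sea'] (min_width=14, slack=1)
Line 8: ['give', 'are'] (min_width=8, slack=7)
Line 9: ['display'] (min_width=7, slack=8)
Line 10: ['festival', 'night'] (min_width=14, slack=1)

Answer: adventures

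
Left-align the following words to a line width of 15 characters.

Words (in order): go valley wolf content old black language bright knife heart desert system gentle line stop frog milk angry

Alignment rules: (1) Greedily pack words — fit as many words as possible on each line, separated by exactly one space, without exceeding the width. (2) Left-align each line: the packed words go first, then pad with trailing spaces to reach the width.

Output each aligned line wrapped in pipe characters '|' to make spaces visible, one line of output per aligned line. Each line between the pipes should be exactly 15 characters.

Answer: |go valley wolf |
|content old    |
|black language |
|bright knife   |
|heart desert   |
|system gentle  |
|line stop frog |
|milk angry     |

Derivation:
Line 1: ['go', 'valley', 'wolf'] (min_width=14, slack=1)
Line 2: ['content', 'old'] (min_width=11, slack=4)
Line 3: ['black', 'language'] (min_width=14, slack=1)
Line 4: ['bright', 'knife'] (min_width=12, slack=3)
Line 5: ['heart', 'desert'] (min_width=12, slack=3)
Line 6: ['system', 'gentle'] (min_width=13, slack=2)
Line 7: ['line', 'stop', 'frog'] (min_width=14, slack=1)
Line 8: ['milk', 'angry'] (min_width=10, slack=5)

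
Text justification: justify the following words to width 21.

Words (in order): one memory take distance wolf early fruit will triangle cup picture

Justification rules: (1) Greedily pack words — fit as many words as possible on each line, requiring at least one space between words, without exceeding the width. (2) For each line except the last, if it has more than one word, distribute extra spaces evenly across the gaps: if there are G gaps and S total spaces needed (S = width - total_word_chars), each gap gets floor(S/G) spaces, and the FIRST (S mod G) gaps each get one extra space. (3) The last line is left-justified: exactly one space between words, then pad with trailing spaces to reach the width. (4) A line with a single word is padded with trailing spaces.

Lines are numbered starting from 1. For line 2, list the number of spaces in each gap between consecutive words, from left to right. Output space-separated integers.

Answer: 2 2

Derivation:
Line 1: ['one', 'memory', 'take'] (min_width=15, slack=6)
Line 2: ['distance', 'wolf', 'early'] (min_width=19, slack=2)
Line 3: ['fruit', 'will', 'triangle'] (min_width=19, slack=2)
Line 4: ['cup', 'picture'] (min_width=11, slack=10)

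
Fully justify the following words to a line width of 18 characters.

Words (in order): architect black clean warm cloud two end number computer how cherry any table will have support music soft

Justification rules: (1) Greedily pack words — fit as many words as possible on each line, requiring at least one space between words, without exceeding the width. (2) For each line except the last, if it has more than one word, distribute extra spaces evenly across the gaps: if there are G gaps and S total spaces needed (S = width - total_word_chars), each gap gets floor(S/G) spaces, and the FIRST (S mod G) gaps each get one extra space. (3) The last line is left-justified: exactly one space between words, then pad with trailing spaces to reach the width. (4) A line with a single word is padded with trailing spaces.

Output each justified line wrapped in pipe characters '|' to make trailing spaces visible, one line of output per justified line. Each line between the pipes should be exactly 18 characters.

Line 1: ['architect', 'black'] (min_width=15, slack=3)
Line 2: ['clean', 'warm', 'cloud'] (min_width=16, slack=2)
Line 3: ['two', 'end', 'number'] (min_width=14, slack=4)
Line 4: ['computer', 'how'] (min_width=12, slack=6)
Line 5: ['cherry', 'any', 'table'] (min_width=16, slack=2)
Line 6: ['will', 'have', 'support'] (min_width=17, slack=1)
Line 7: ['music', 'soft'] (min_width=10, slack=8)

Answer: |architect    black|
|clean  warm  cloud|
|two   end   number|
|computer       how|
|cherry  any  table|
|will  have support|
|music soft        |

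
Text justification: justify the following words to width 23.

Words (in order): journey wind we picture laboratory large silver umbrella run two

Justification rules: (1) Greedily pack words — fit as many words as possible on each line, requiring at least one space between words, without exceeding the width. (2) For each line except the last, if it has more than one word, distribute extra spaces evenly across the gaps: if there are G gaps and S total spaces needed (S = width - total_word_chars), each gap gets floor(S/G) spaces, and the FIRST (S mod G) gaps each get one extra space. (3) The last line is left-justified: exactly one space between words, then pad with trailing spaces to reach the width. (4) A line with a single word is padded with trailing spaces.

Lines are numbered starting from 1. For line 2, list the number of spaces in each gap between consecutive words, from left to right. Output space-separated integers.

Line 1: ['journey', 'wind', 'we', 'picture'] (min_width=23, slack=0)
Line 2: ['laboratory', 'large', 'silver'] (min_width=23, slack=0)
Line 3: ['umbrella', 'run', 'two'] (min_width=16, slack=7)

Answer: 1 1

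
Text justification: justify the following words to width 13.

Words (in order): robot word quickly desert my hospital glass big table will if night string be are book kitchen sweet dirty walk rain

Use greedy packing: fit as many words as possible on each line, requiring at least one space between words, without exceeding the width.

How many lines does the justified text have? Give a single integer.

Answer: 11

Derivation:
Line 1: ['robot', 'word'] (min_width=10, slack=3)
Line 2: ['quickly'] (min_width=7, slack=6)
Line 3: ['desert', 'my'] (min_width=9, slack=4)
Line 4: ['hospital'] (min_width=8, slack=5)
Line 5: ['glass', 'big'] (min_width=9, slack=4)
Line 6: ['table', 'will', 'if'] (min_width=13, slack=0)
Line 7: ['night', 'string'] (min_width=12, slack=1)
Line 8: ['be', 'are', 'book'] (min_width=11, slack=2)
Line 9: ['kitchen', 'sweet'] (min_width=13, slack=0)
Line 10: ['dirty', 'walk'] (min_width=10, slack=3)
Line 11: ['rain'] (min_width=4, slack=9)
Total lines: 11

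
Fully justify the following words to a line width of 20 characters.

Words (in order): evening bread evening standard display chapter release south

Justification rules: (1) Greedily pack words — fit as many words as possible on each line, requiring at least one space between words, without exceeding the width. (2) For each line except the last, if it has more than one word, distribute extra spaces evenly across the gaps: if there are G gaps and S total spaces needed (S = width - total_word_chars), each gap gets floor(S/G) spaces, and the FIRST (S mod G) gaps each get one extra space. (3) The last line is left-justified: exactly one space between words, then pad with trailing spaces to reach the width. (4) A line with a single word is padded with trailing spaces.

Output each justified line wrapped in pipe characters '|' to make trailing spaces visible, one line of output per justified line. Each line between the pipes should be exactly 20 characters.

Answer: |evening        bread|
|evening     standard|
|display      chapter|
|release south       |

Derivation:
Line 1: ['evening', 'bread'] (min_width=13, slack=7)
Line 2: ['evening', 'standard'] (min_width=16, slack=4)
Line 3: ['display', 'chapter'] (min_width=15, slack=5)
Line 4: ['release', 'south'] (min_width=13, slack=7)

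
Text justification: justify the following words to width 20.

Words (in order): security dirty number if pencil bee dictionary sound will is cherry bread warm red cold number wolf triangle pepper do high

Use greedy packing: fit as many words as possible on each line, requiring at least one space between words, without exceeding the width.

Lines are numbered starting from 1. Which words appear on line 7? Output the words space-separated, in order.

Answer: do high

Derivation:
Line 1: ['security', 'dirty'] (min_width=14, slack=6)
Line 2: ['number', 'if', 'pencil', 'bee'] (min_width=20, slack=0)
Line 3: ['dictionary', 'sound'] (min_width=16, slack=4)
Line 4: ['will', 'is', 'cherry', 'bread'] (min_width=20, slack=0)
Line 5: ['warm', 'red', 'cold', 'number'] (min_width=20, slack=0)
Line 6: ['wolf', 'triangle', 'pepper'] (min_width=20, slack=0)
Line 7: ['do', 'high'] (min_width=7, slack=13)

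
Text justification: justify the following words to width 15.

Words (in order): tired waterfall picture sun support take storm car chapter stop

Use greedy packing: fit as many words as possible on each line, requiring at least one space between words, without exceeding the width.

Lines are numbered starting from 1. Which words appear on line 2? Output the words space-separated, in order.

Line 1: ['tired', 'waterfall'] (min_width=15, slack=0)
Line 2: ['picture', 'sun'] (min_width=11, slack=4)
Line 3: ['support', 'take'] (min_width=12, slack=3)
Line 4: ['storm', 'car'] (min_width=9, slack=6)
Line 5: ['chapter', 'stop'] (min_width=12, slack=3)

Answer: picture sun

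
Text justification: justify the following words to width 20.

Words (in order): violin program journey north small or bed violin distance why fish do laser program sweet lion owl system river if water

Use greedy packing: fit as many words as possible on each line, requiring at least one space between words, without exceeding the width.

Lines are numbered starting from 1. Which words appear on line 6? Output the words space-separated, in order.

Line 1: ['violin', 'program'] (min_width=14, slack=6)
Line 2: ['journey', 'north', 'small'] (min_width=19, slack=1)
Line 3: ['or', 'bed', 'violin'] (min_width=13, slack=7)
Line 4: ['distance', 'why', 'fish', 'do'] (min_width=20, slack=0)
Line 5: ['laser', 'program', 'sweet'] (min_width=19, slack=1)
Line 6: ['lion', 'owl', 'system'] (min_width=15, slack=5)
Line 7: ['river', 'if', 'water'] (min_width=14, slack=6)

Answer: lion owl system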